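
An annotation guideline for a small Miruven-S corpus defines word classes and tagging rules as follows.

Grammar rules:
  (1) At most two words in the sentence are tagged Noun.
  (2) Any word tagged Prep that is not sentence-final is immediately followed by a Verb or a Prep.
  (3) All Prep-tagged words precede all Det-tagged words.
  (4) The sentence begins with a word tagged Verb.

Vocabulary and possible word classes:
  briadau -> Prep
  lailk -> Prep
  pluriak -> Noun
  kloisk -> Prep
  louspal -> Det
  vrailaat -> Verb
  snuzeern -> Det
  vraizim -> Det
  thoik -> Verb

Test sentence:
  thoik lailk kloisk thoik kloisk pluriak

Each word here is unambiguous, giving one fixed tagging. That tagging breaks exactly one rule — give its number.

2

Fixed tagging: Verb Prep Prep Verb Prep Noun.
Applying the rules: R1 ok, R2 fails, R3 ok, R4 ok.
Only rule 2 fails.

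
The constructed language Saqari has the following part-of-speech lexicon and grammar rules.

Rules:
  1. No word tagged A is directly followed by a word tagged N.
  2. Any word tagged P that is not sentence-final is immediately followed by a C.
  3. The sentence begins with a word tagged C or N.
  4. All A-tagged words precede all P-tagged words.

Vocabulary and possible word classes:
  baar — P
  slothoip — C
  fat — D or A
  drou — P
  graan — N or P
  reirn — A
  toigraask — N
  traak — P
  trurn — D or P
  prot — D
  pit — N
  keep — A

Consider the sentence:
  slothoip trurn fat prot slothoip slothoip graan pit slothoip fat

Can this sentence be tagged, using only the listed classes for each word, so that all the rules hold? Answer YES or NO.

Candidates per position — 1:slothoip {C}; 2:trurn {D,P}; 3:fat {D,A}; 4:prot {D}; 5:slothoip {C}; 6:slothoip {C}; 7:graan {N,P}; 8:pit {N}; 9:slothoip {C}; 10:fat {D,A}.
One satisfying assignment: C D A D C C N N C D.
Check: rule 1 satisfied; rule 2 satisfied; rule 3 satisfied; rule 4 satisfied.

YES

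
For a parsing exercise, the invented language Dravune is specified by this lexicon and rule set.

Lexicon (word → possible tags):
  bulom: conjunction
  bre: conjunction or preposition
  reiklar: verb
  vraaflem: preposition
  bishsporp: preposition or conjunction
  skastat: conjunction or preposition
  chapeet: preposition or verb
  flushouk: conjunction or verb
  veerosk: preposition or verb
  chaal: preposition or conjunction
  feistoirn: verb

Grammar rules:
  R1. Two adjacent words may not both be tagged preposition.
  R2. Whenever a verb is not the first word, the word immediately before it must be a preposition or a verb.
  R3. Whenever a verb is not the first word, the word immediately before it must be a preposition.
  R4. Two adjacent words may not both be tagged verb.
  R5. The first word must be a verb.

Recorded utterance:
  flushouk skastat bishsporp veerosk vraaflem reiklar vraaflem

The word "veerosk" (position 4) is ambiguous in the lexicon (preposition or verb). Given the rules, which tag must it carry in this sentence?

Candidates per position — 1:flushouk {conjunction,verb}; 2:skastat {conjunction,preposition}; 3:bishsporp {preposition,conjunction}; 4:veerosk {preposition,verb}; 5:vraaflem {preposition}; 6:reiklar {verb}; 7:vraaflem {preposition}.
Position 1: tagging it conjunction would leave rule 5 unsatisfiable, so it must be verb.
Position 4: tagging it preposition would leave rule 1 unsatisfiable, so it must be verb.
Position 3: tagging it conjunction would leave rule 2 unsatisfiable, so it must be preposition.
Position 2: tagging it preposition would leave rule 1 unsatisfiable, so it must be conjunction.
That leaves exactly one tagging: verb conjunction preposition verb preposition verb preposition.
Checking: rule 1 satisfied; rule 2 satisfied; rule 3 satisfied; rule 4 satisfied; rule 5 satisfied.

verb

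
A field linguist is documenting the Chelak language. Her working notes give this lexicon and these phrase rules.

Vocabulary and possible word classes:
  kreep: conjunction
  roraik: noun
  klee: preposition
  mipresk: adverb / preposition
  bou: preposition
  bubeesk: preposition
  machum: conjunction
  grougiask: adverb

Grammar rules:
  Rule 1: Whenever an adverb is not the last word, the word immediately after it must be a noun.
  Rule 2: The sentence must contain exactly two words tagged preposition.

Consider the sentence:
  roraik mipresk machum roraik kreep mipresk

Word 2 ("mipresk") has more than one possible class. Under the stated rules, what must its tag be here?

Candidates per position — 1:roraik {noun}; 2:mipresk {adverb,preposition}; 3:machum {conjunction}; 4:roraik {noun}; 5:kreep {conjunction}; 6:mipresk {adverb,preposition}.
Word 2 cannot be adverb — rule 1 would then fail for every completion. It is preposition.
Word 6 cannot be adverb — rule 2 would then fail for every completion. It is preposition.
The only consistent sequence is: noun preposition conjunction noun conjunction preposition.
Check: rule 1 holds; rule 2 holds.

preposition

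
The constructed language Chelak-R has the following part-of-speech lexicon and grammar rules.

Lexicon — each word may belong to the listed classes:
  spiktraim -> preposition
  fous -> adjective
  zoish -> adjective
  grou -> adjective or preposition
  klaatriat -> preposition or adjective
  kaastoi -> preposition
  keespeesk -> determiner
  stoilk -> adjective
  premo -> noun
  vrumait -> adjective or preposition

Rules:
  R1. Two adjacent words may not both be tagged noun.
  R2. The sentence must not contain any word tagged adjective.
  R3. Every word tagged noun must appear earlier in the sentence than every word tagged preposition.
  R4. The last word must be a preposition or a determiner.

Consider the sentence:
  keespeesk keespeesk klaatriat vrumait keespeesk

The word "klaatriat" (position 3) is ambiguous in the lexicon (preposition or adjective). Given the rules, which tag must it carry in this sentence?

preposition

Candidates per position — 1:keespeesk {determiner}; 2:keespeesk {determiner}; 3:klaatriat {preposition,adjective}; 4:vrumait {adjective,preposition}; 5:keespeesk {determiner}.
Position 3: tagging it adjective would leave rule 2 unsatisfiable, so it must be preposition.
Position 4: tagging it adjective would leave rule 2 unsatisfiable, so it must be preposition.
So the tagging must be: determiner determiner preposition preposition determiner.
Check: rule 1 ✓; rule 2 ✓; rule 3 ✓; rule 4 ✓.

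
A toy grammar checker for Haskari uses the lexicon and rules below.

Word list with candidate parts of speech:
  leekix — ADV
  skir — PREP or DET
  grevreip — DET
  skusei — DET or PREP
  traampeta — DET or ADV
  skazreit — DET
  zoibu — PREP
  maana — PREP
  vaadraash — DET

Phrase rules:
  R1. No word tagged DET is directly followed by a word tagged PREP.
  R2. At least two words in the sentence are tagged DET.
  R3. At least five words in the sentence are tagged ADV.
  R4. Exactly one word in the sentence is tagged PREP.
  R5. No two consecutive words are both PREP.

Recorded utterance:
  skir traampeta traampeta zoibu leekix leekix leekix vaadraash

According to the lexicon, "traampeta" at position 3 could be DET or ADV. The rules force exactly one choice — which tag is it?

Candidates per position — 1:skir {PREP,DET}; 2:traampeta {DET,ADV}; 3:traampeta {DET,ADV}; 4:zoibu {PREP}; 5:leekix {ADV}; 6:leekix {ADV}; 7:leekix {ADV}; 8:vaadraash {DET}.
At position 1, choosing PREP makes rule 4 impossible to satisfy; hence DET.
At position 2, choosing DET makes rule 3 impossible to satisfy; hence ADV.
At position 3, choosing DET makes rule 1 impossible to satisfy; hence ADV.
So the tagging must be: DET ADV ADV PREP ADV ADV ADV DET.
Checking: rule 1 holds; rule 2 holds; rule 3 holds; rule 4 holds; rule 5 holds.

ADV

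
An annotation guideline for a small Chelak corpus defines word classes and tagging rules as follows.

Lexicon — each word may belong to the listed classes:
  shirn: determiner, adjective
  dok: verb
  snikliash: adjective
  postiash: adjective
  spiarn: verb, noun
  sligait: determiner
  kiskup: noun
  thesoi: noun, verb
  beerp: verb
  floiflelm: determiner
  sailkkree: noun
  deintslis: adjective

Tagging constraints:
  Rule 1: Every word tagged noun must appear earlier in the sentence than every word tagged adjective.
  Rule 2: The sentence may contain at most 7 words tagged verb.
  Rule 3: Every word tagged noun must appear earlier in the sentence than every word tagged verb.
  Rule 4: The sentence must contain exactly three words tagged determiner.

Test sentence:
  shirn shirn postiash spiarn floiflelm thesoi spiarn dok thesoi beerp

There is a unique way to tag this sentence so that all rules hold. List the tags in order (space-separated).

Candidates per position — 1:shirn {determiner,adjective}; 2:shirn {determiner,adjective}; 3:postiash {adjective}; 4:spiarn {verb,noun}; 5:floiflelm {determiner}; 6:thesoi {noun,verb}; 7:spiarn {verb,noun}; 8:dok {verb}; 9:thesoi {noun,verb}; 10:beerp {verb}.
At position 1, choosing adjective makes rule 4 impossible to satisfy; hence determiner.
At position 2, choosing adjective makes rule 4 impossible to satisfy; hence determiner.
At position 4, choosing noun makes rule 1 impossible to satisfy; hence verb.
At position 6, choosing noun makes rule 1 impossible to satisfy; hence verb.
At position 7, choosing noun makes rule 1 impossible to satisfy; hence verb.
At position 9, choosing noun makes rule 1 impossible to satisfy; hence verb.
That leaves exactly one tagging: determiner determiner adjective verb determiner verb verb verb verb verb.
Check: rule 1 ✓; rule 2 ✓; rule 3 ✓; rule 4 ✓.

determiner determiner adjective verb determiner verb verb verb verb verb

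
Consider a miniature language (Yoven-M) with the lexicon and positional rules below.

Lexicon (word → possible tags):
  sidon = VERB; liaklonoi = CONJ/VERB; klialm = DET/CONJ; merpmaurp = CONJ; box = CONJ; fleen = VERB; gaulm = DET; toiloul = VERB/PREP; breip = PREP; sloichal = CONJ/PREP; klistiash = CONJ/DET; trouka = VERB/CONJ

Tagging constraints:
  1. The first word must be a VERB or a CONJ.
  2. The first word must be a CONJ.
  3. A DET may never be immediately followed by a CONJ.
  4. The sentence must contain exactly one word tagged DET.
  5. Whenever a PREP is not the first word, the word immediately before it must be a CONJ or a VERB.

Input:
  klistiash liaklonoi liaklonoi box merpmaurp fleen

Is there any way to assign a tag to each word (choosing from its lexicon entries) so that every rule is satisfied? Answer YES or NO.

Candidates per position — 1:klistiash {CONJ,DET}; 2:liaklonoi {CONJ,VERB}; 3:liaklonoi {CONJ,VERB}; 4:box {CONJ}; 5:merpmaurp {CONJ}; 6:fleen {VERB}.
Every candidate sequence violates at least one rule; no consistent tagging exists.

NO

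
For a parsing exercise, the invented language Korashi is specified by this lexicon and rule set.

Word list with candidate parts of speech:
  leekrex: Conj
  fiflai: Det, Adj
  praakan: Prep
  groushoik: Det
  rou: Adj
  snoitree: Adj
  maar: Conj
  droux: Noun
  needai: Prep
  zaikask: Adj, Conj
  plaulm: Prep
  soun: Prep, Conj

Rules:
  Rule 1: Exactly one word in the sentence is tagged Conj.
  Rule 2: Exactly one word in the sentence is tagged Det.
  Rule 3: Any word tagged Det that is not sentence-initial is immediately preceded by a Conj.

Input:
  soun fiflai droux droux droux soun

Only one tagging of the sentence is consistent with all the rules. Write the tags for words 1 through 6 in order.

Candidates per position — 1:soun {Prep,Conj}; 2:fiflai {Det,Adj}; 3:droux {Noun}; 4:droux {Noun}; 5:droux {Noun}; 6:soun {Prep,Conj}.
Word 2 cannot be Adj — rule 2 would then fail for every completion. It is Det.
Word 1 cannot be Prep — rule 3 would then fail for every completion. It is Conj.
Word 6 cannot be Conj — rule 1 would then fail for every completion. It is Prep.
So the tagging must be: Conj Det Noun Noun Noun Prep.
Check: rule 1 ✓; rule 2 ✓; rule 3 ✓.

Conj Det Noun Noun Noun Prep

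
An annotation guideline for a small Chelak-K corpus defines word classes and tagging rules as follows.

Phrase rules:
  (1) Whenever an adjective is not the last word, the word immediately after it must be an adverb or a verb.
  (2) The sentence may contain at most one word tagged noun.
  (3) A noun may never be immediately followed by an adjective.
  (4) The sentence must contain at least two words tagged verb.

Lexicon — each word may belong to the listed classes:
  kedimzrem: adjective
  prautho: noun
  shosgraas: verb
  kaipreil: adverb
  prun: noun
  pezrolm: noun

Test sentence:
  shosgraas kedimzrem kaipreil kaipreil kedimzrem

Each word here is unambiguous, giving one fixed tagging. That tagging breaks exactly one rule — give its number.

4

Fixed tagging: verb adjective adverb adverb adjective.
Rule check: R1 pass, R2 pass, R3 pass, R4 fail.
Only rule 4 fails.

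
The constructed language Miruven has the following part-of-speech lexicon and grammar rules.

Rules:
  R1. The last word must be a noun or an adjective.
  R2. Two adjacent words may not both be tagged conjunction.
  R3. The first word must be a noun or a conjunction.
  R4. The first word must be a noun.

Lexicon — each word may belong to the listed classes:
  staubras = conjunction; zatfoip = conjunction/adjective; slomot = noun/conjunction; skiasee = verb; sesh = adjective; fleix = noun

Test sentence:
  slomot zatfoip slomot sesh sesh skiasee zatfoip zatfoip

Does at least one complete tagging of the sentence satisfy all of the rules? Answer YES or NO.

Candidates per position — 1:slomot {noun,conjunction}; 2:zatfoip {conjunction,adjective}; 3:slomot {noun,conjunction}; 4:sesh {adjective}; 5:sesh {adjective}; 6:skiasee {verb}; 7:zatfoip {conjunction,adjective}; 8:zatfoip {conjunction,adjective}.
One satisfying assignment: noun adjective conjunction adjective adjective verb adjective adjective.
Verifying each rule — rule 1 ok; rule 2 ok; rule 3 ok; rule 4 ok.

YES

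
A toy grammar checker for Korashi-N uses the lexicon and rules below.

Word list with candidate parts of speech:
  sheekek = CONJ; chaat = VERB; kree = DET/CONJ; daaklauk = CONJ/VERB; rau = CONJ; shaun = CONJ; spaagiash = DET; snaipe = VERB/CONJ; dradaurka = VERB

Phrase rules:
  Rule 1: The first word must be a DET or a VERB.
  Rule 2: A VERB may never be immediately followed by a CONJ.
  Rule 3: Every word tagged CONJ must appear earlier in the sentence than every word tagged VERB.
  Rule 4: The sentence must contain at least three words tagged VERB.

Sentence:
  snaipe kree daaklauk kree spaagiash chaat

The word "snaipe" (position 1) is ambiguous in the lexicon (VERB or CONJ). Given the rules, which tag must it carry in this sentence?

Candidates per position — 1:snaipe {VERB,CONJ}; 2:kree {DET,CONJ}; 3:daaklauk {CONJ,VERB}; 4:kree {DET,CONJ}; 5:spaagiash {DET}; 6:chaat {VERB}.
Position 1: tagging it CONJ would leave rule 1 unsatisfiable, so it must be VERB.
Position 2: tagging it CONJ would leave rule 2 unsatisfiable, so it must be DET.
Position 3: tagging it CONJ would leave rule 3 unsatisfiable, so it must be VERB.
Position 4: tagging it CONJ would leave rule 2 unsatisfiable, so it must be DET.
That leaves exactly one tagging: VERB DET VERB DET DET VERB.
Verifying each rule — rule 1 ok; rule 2 ok; rule 3 ok; rule 4 ok.

VERB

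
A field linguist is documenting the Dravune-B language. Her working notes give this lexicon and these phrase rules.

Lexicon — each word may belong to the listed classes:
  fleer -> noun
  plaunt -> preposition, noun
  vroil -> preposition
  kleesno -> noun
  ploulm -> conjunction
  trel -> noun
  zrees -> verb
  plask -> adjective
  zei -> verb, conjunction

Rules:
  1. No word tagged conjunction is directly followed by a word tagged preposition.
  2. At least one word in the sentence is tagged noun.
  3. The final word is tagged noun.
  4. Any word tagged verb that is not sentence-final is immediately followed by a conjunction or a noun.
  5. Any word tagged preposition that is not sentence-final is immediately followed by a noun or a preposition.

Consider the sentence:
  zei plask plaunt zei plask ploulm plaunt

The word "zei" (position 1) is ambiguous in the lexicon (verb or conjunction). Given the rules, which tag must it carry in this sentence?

Candidates per position — 1:zei {verb,conjunction}; 2:plask {adjective}; 3:plaunt {preposition,noun}; 4:zei {verb,conjunction}; 5:plask {adjective}; 6:ploulm {conjunction}; 7:plaunt {preposition,noun}.
Word 1 cannot be verb — rule 4 would then fail for every completion. It is conjunction.
Word 3 cannot be preposition — rule 5 would then fail for every completion. It is noun.
Word 4 cannot be verb — rule 4 would then fail for every completion. It is conjunction.
Word 7 cannot be preposition — rule 1 would then fail for every completion. It is noun.
The only consistent sequence is: conjunction adjective noun conjunction adjective conjunction noun.
Verifying each rule — rule 1 holds; rule 2 holds; rule 3 holds; rule 4 holds; rule 5 holds.

conjunction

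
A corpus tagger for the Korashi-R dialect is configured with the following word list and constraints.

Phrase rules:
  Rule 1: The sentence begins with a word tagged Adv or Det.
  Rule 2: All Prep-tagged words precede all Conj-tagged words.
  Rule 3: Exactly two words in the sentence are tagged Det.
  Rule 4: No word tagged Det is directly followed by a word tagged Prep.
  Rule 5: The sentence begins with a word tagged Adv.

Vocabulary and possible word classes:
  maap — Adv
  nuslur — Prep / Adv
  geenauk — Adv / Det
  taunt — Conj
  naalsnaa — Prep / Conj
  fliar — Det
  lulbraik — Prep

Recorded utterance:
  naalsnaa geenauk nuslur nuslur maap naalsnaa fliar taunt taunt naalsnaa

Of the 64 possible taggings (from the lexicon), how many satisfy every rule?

0

Candidates per position — 1:naalsnaa {Prep,Conj}; 2:geenauk {Adv,Det}; 3:nuslur {Prep,Adv}; 4:nuslur {Prep,Adv}; 5:maap {Adv}; 6:naalsnaa {Prep,Conj}; 7:fliar {Det}; 8:taunt {Conj}; 9:taunt {Conj}; 10:naalsnaa {Prep,Conj}.
There are 64 candidate sequences in total.
Rule 1 cannot be satisfied by any choice of tags from the lexicon.
So there is no consistent tagging.
Count = 0.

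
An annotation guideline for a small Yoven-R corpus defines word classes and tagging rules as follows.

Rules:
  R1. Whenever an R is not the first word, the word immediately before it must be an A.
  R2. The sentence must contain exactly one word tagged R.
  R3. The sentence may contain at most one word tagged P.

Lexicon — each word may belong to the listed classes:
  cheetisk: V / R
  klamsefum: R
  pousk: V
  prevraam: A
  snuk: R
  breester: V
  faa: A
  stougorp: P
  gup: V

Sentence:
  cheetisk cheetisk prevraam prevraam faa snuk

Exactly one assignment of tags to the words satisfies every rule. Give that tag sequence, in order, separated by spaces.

Candidates per position — 1:cheetisk {V,R}; 2:cheetisk {V,R}; 3:prevraam {A}; 4:prevraam {A}; 5:faa {A}; 6:snuk {R}.
If word 1 were R, no tagging could satisfy rule 2; so word 1 is V.
If word 2 were R, no tagging could satisfy rule 1; so word 2 is V.
That leaves exactly one tagging: V V A A A R.
Verifying each rule — rule 1 holds; rule 2 holds; rule 3 holds.

V V A A A R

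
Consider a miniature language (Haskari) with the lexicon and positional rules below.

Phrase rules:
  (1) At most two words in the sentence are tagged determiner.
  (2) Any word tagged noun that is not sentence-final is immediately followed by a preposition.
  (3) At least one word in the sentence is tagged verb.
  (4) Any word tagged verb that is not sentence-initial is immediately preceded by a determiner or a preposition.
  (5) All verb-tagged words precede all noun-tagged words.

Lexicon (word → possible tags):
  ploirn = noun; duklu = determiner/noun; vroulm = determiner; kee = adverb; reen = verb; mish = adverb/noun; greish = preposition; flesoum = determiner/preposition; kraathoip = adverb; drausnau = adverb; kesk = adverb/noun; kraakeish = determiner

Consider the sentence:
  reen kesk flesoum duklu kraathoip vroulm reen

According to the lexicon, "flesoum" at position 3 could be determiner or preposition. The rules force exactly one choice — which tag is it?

Candidates per position — 1:reen {verb}; 2:kesk {adverb,noun}; 3:flesoum {determiner,preposition}; 4:duklu {determiner,noun}; 5:kraathoip {adverb}; 6:vroulm {determiner}; 7:reen {verb}.
Position 2: tagging it noun would leave rule 5 unsatisfiable, so it must be adverb.
Position 4: tagging it noun would leave rule 2 unsatisfiable, so it must be determiner.
Position 3: tagging it determiner would leave rule 1 unsatisfiable, so it must be preposition.
So the tagging must be: verb adverb preposition determiner adverb determiner verb.
Rule-by-rule: rule 1 satisfied; rule 2 satisfied; rule 3 satisfied; rule 4 satisfied; rule 5 satisfied.

preposition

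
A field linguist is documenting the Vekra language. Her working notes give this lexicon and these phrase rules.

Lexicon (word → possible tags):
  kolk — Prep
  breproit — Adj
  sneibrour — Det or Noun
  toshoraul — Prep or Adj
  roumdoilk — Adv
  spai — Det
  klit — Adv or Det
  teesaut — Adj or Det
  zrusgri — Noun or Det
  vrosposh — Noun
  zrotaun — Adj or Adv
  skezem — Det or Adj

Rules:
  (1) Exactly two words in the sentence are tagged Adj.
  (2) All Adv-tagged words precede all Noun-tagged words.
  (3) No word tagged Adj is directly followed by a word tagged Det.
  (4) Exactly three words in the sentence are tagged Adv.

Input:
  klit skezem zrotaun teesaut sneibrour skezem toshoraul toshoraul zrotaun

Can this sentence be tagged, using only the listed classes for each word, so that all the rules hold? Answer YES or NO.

Candidates per position — 1:klit {Adv,Det}; 2:skezem {Det,Adj}; 3:zrotaun {Adj,Adv}; 4:teesaut {Adj,Det}; 5:sneibrour {Det,Noun}; 6:skezem {Det,Adj}; 7:toshoraul {Prep,Adj}; 8:toshoraul {Prep,Adj}; 9:zrotaun {Adj,Adv}.
One satisfying assignment: Adv Adj Adv Det Det Adj Prep Prep Adv.
Checking: rule 1 ok; rule 2 ok; rule 3 ok; rule 4 ok.

YES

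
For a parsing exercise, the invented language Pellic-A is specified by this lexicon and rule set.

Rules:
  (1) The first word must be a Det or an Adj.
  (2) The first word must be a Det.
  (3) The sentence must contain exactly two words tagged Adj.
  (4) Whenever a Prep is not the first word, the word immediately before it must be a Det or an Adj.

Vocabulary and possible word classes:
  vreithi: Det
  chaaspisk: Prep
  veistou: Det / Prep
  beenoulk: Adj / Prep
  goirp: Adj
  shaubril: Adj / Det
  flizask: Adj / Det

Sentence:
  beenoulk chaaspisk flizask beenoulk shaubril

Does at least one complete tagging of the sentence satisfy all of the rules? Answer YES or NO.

Candidates per position — 1:beenoulk {Adj,Prep}; 2:chaaspisk {Prep}; 3:flizask {Adj,Det}; 4:beenoulk {Adj,Prep}; 5:shaubril {Adj,Det}.
Rule 2 cannot be satisfied by any choice of tags from the lexicon.
So there is no consistent tagging.

NO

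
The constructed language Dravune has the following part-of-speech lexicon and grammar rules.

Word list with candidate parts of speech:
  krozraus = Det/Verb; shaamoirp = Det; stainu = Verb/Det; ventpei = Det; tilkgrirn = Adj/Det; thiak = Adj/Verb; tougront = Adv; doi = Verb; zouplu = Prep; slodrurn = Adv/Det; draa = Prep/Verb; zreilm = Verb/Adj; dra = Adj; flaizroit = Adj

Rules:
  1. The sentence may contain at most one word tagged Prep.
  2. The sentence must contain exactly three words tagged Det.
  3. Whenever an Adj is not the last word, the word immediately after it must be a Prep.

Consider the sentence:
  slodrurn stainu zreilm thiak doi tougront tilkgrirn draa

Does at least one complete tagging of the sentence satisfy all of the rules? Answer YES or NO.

YES

Candidates per position — 1:slodrurn {Adv,Det}; 2:stainu {Verb,Det}; 3:zreilm {Verb,Adj}; 4:thiak {Adj,Verb}; 5:doi {Verb}; 6:tougront {Adv}; 7:tilkgrirn {Adj,Det}; 8:draa {Prep,Verb}.
One satisfying assignment: Det Det Verb Verb Verb Adv Det Prep.
Rule-by-rule: rule 1 satisfied; rule 2 satisfied; rule 3 satisfied.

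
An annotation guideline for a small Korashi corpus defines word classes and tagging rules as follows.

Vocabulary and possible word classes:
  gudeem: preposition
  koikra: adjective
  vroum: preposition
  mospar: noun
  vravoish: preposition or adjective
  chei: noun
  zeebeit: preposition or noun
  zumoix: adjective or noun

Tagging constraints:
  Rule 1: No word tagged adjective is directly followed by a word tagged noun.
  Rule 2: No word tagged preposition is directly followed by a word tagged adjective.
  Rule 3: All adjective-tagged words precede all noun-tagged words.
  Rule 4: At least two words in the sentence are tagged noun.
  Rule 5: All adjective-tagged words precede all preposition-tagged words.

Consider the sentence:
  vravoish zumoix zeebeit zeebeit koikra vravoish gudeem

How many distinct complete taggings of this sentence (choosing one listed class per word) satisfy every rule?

0

Candidates per position — 1:vravoish {preposition,adjective}; 2:zumoix {adjective,noun}; 3:zeebeit {preposition,noun}; 4:zeebeit {preposition,noun}; 5:koikra {adjective}; 6:vravoish {preposition,adjective}; 7:gudeem {preposition}.
There are 32 candidate sequences in total.
Every candidate sequence violates at least one rule; no consistent tagging exists.
Count = 0.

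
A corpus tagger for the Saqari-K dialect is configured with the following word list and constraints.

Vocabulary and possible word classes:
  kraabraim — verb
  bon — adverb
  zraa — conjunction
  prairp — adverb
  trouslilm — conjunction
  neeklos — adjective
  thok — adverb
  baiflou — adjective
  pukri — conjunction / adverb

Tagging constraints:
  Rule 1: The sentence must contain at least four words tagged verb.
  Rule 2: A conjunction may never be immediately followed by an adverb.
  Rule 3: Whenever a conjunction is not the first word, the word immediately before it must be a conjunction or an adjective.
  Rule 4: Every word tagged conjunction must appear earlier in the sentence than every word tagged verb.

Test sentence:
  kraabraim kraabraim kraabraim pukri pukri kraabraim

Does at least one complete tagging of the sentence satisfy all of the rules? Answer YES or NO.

YES

Candidates per position — 1:kraabraim {verb}; 2:kraabraim {verb}; 3:kraabraim {verb}; 4:pukri {conjunction,adverb}; 5:pukri {conjunction,adverb}; 6:kraabraim {verb}.
One satisfying assignment: verb verb verb adverb adverb verb.
Checking: rule 1 satisfied; rule 2 satisfied; rule 3 satisfied; rule 4 satisfied.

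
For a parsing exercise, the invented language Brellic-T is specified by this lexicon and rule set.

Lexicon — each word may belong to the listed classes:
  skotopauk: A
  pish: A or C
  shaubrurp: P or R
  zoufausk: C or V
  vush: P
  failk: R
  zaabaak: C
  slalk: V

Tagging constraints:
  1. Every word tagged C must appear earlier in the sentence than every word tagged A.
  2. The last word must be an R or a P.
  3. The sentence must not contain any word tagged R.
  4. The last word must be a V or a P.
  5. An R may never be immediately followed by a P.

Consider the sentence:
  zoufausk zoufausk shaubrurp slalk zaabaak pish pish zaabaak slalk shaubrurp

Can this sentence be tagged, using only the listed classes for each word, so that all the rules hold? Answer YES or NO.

YES

Candidates per position — 1:zoufausk {C,V}; 2:zoufausk {C,V}; 3:shaubrurp {P,R}; 4:slalk {V}; 5:zaabaak {C}; 6:pish {A,C}; 7:pish {A,C}; 8:zaabaak {C}; 9:slalk {V}; 10:shaubrurp {P,R}.
One satisfying assignment: V V P V C C C C V P.
Check: rule 1 ✓; rule 2 ✓; rule 3 ✓; rule 4 ✓; rule 5 ✓.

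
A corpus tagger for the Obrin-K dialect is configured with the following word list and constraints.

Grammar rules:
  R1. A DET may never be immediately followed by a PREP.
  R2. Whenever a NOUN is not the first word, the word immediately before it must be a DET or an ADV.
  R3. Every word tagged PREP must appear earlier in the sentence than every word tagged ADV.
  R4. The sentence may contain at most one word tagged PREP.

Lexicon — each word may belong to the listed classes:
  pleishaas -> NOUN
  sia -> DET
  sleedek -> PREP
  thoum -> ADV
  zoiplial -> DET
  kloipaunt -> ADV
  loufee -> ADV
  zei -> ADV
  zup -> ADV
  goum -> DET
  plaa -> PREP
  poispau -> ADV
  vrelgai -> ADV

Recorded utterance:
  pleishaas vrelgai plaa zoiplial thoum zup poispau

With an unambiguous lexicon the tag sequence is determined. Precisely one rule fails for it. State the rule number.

3

Fixed tagging: NOUN ADV PREP DET ADV ADV ADV.
Rule check: R1 ok, R2 ok, R3 fails, R4 ok.
Only rule 3 fails.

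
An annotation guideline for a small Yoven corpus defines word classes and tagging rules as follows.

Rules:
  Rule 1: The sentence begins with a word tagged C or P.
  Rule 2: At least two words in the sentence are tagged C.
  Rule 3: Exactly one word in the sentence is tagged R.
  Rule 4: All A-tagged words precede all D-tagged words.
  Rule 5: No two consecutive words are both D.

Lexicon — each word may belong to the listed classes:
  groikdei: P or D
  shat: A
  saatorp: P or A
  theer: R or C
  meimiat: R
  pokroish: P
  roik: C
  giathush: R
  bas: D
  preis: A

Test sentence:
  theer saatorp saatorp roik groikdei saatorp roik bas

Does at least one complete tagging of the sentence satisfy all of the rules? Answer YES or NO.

NO

Candidates per position — 1:theer {R,C}; 2:saatorp {P,A}; 3:saatorp {P,A}; 4:roik {C}; 5:groikdei {P,D}; 6:saatorp {P,A}; 7:roik {C}; 8:bas {D}.
Every candidate sequence violates at least one rule; no consistent tagging exists.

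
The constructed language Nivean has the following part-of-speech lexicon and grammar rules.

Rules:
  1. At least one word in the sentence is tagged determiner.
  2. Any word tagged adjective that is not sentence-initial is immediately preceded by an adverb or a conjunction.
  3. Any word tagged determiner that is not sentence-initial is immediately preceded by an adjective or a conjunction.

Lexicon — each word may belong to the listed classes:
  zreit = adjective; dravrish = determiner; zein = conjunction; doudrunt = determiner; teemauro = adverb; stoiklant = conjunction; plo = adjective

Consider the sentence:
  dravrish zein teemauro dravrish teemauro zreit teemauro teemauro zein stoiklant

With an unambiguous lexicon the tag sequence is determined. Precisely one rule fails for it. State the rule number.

Fixed tagging: determiner conjunction adverb determiner adverb adjective adverb adverb conjunction conjunction.
Applying the rules: R1 ok, R2 ok, R3 fails.
Only rule 3 fails.

3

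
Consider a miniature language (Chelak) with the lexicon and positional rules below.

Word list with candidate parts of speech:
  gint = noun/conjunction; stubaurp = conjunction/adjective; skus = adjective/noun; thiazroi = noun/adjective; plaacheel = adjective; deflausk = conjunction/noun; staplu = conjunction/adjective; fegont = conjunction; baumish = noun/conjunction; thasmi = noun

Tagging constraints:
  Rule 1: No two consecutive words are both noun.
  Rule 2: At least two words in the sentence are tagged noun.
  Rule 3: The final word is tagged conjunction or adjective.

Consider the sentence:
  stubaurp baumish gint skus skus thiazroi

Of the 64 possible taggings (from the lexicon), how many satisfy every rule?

6

Candidates per position — 1:stubaurp {conjunction,adjective}; 2:baumish {noun,conjunction}; 3:gint {noun,conjunction}; 4:skus {adjective,noun}; 5:skus {adjective,noun}; 6:thiazroi {noun,adjective}.
There are 64 candidate sequences in total.
Checking each against the rules leaves 6 sequences.
Count = 6.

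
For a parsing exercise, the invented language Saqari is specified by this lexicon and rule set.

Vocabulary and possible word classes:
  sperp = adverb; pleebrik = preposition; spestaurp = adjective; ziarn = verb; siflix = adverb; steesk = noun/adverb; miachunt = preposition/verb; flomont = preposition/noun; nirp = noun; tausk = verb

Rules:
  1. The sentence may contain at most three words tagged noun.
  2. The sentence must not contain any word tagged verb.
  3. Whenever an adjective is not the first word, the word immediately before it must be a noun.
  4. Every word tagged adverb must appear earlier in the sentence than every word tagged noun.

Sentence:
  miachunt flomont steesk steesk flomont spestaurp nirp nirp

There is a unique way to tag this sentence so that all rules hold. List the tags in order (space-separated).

preposition preposition adverb adverb noun adjective noun noun

Candidates per position — 1:miachunt {preposition,verb}; 2:flomont {preposition,noun}; 3:steesk {noun,adverb}; 4:steesk {noun,adverb}; 5:flomont {preposition,noun}; 6:spestaurp {adjective}; 7:nirp {noun}; 8:nirp {noun}.
If word 1 were verb, no tagging could satisfy rule 2; so word 1 is preposition.
If word 5 were preposition, no tagging could satisfy rule 3; so word 5 is noun.
If word 2 were noun, no tagging could satisfy rule 1; so word 2 is preposition.
If word 3 were noun, no tagging could satisfy rule 1; so word 3 is adverb.
If word 4 were noun, no tagging could satisfy rule 1; so word 4 is adverb.
The unique satisfying tagging is: preposition preposition adverb adverb noun adjective noun noun.
Checking: rule 1 ✓; rule 2 ✓; rule 3 ✓; rule 4 ✓.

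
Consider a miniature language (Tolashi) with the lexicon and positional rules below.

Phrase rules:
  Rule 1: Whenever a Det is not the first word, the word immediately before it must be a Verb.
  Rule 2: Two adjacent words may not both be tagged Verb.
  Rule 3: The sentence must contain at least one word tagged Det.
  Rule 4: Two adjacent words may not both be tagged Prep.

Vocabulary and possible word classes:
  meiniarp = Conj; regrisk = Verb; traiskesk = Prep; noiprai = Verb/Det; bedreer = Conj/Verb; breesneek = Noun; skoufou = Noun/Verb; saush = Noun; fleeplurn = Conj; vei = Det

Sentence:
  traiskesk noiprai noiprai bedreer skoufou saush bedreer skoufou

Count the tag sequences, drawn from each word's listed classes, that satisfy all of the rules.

Candidates per position — 1:traiskesk {Prep}; 2:noiprai {Verb,Det}; 3:noiprai {Verb,Det}; 4:bedreer {Conj,Verb}; 5:skoufou {Noun,Verb}; 6:saush {Noun}; 7:bedreer {Conj,Verb}; 8:skoufou {Noun,Verb}.
There are 64 candidate sequences in total.
Checking each against the rules leaves 9 sequences.
Count = 9.

9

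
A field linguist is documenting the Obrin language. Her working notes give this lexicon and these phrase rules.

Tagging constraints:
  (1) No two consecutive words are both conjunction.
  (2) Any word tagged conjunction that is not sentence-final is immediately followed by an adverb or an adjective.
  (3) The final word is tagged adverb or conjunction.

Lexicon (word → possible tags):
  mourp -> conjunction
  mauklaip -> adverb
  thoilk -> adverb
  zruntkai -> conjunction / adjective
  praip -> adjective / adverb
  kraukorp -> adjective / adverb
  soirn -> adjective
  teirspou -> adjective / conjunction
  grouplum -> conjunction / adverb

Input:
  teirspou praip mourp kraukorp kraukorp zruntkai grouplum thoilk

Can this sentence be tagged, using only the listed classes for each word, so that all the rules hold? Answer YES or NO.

YES

Candidates per position — 1:teirspou {adjective,conjunction}; 2:praip {adjective,adverb}; 3:mourp {conjunction}; 4:kraukorp {adjective,adverb}; 5:kraukorp {adjective,adverb}; 6:zruntkai {conjunction,adjective}; 7:grouplum {conjunction,adverb}; 8:thoilk {adverb}.
One satisfying assignment: conjunction adverb conjunction adjective adverb adjective conjunction adverb.
Verifying each rule — rule 1 ok; rule 2 ok; rule 3 ok.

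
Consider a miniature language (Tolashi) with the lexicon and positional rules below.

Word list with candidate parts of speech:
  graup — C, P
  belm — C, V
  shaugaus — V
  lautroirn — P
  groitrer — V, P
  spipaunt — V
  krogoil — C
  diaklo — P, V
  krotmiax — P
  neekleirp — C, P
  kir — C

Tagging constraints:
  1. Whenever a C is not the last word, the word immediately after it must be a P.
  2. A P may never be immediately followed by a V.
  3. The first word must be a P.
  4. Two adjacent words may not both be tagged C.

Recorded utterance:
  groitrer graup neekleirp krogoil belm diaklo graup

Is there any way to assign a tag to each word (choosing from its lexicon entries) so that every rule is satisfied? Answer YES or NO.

Candidates per position — 1:groitrer {V,P}; 2:graup {C,P}; 3:neekleirp {C,P}; 4:krogoil {C}; 5:belm {C,V}; 6:diaklo {P,V}; 7:graup {C,P}.
Rule 1 cannot be satisfied by any choice of tags from the lexicon.
So there is no consistent tagging.

NO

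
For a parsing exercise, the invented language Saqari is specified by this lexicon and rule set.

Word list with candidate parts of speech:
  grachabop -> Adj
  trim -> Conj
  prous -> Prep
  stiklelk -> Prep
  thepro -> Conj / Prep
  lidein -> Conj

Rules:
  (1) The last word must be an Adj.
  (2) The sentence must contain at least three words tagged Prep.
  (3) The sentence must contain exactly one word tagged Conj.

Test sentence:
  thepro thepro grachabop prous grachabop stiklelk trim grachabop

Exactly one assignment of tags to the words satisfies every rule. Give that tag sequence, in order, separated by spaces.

Prep Prep Adj Prep Adj Prep Conj Adj

Candidates per position — 1:thepro {Conj,Prep}; 2:thepro {Conj,Prep}; 3:grachabop {Adj}; 4:prous {Prep}; 5:grachabop {Adj}; 6:stiklelk {Prep}; 7:trim {Conj}; 8:grachabop {Adj}.
Word 1 cannot be Conj — rule 3 would then fail for every completion. It is Prep.
Word 2 cannot be Conj — rule 3 would then fail for every completion. It is Prep.
The unique satisfying tagging is: Prep Prep Adj Prep Adj Prep Conj Adj.
Verifying each rule — rule 1 holds; rule 2 holds; rule 3 holds.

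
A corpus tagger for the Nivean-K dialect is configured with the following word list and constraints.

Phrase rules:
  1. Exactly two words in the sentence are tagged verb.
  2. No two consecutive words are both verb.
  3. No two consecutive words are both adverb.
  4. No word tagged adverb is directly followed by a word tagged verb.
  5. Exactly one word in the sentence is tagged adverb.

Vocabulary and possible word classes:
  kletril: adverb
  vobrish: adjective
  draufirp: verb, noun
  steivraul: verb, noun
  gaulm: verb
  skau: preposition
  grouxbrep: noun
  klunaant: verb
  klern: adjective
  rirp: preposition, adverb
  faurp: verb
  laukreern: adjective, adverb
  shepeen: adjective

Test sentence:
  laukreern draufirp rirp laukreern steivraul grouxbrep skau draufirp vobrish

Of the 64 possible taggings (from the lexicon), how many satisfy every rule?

5

Candidates per position — 1:laukreern {adjective,adverb}; 2:draufirp {verb,noun}; 3:rirp {preposition,adverb}; 4:laukreern {adjective,adverb}; 5:steivraul {verb,noun}; 6:grouxbrep {noun}; 7:skau {preposition}; 8:draufirp {verb,noun}; 9:vobrish {adjective}.
There are 64 candidate sequences in total.
The sequences that satisfy every rule: adjective verb preposition adverb noun noun preposition verb adjective; adjective verb adverb adjective verb noun preposition noun adjective; adjective verb adverb adjective noun noun preposition verb adjective; adjective noun adverb adjective verb noun preposition verb adjective; adverb noun preposition adjective verb noun preposition verb adjective.
Count = 5.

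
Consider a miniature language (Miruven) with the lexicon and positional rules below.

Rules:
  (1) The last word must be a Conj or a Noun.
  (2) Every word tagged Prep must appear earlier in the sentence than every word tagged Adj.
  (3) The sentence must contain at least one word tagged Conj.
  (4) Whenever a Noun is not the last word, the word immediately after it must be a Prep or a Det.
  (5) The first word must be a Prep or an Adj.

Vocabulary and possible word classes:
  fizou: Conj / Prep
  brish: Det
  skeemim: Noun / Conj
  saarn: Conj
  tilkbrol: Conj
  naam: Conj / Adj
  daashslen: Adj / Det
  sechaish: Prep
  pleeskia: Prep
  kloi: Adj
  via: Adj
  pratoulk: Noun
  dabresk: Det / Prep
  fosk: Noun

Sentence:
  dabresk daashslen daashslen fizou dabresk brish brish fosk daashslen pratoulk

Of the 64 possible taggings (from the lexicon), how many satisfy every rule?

5

Candidates per position — 1:dabresk {Det,Prep}; 2:daashslen {Adj,Det}; 3:daashslen {Adj,Det}; 4:fizou {Conj,Prep}; 5:dabresk {Det,Prep}; 6:brish {Det}; 7:brish {Det}; 8:fosk {Noun}; 9:daashslen {Adj,Det}; 10:pratoulk {Noun}.
There are 64 candidate sequences in total.
The sequences that satisfy every rule: Prep Adj Adj Conj Det Det Det Noun Det Noun; Prep Adj Det Conj Det Det Det Noun Det Noun; Prep Det Adj Conj Det Det Det Noun Det Noun; Prep Det Det Conj Det Det Det Noun Det Noun; Prep Det Det Conj Prep Det Det Noun Det Noun.
Count = 5.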